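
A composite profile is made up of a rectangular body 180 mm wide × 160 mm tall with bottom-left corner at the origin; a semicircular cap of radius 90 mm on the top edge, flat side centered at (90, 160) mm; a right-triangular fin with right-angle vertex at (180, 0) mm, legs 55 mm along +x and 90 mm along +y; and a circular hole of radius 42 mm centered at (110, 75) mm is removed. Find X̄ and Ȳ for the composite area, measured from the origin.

X̄ = 94.09 mm, Ȳ = 116.61 mm

rectangular body: A = 180 × 160 = 28800.00, centroid at (90.00, 80.00).
semicircular top: A = ½π·90² = 12723.45, centroid at (90.00, 198.20).
triangular fin: A = ½·55·90 = 2475.00, centroid at (198.33, 30.00).
hole: A = −π·42² = -5541.77, centroid at (110.00, 75.00).
ΣA = 38456.68 mm²
ΣAX̄ = (28800.00)(90.00) + (12723.45)(90.00) + (2475.00)(198.33) + (-5541.77)(110.00) = 3618390.88 mm³
ΣAȲ = (28800.00)(80.00) + (12723.45)(198.20) + (2475.00)(30.00) + (-5541.77)(75.00) = 4484369.33 mm³
X̄ = 3618390.88 / 38456.68 = 94.09 mm
Ȳ = 4484369.33 / 38456.68 = 116.61 mm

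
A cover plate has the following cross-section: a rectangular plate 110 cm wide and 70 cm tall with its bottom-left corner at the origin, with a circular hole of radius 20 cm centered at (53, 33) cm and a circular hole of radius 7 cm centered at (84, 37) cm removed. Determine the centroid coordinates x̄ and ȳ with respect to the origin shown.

plate: A = 110 × 70 = 7700.00, centroid at (55.00, 35.00).
hole 1: A = −π·20² = -1256.64, centroid at (53.00, 33.00).
hole 2: A = −π·7² = -153.94, centroid at (84.00, 37.00).
ΣA = 6289.42 cm², ΣAx̄ = 343967.44 cm³, ΣAȳ = 222335.27 cm³.
x̄ = 343967.44/6289.42 = 54.69 cm; ȳ = 222335.27/6289.42 = 35.35 cm.

x̄ = 54.69 cm, ȳ = 35.35 cm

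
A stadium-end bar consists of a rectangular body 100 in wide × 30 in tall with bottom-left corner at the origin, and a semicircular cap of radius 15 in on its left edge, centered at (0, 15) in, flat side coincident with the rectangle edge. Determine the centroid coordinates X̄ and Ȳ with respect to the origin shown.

rectangular body: A = 100 × 30 = 3000.00, centroid at (50.00, 15.00).
semicircular end: A = ½π·15² = 353.43, centroid at (-6.37, 15.00).
ΣA = 3353.43 in², ΣAX̄ = 147750.00 in³, ΣAȲ = 50301.44 in³.
X̄ = 147750.00/3353.43 = 44.06 in; Ȳ = 50301.44/3353.43 = 15.00 in.

X̄ = 44.06 in, Ȳ = 15.00 in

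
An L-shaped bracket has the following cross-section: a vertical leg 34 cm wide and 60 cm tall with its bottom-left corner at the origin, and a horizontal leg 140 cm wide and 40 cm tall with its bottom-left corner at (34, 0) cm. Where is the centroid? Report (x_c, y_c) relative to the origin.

x_c = 80.77 cm, y_c = 22.67 cm

Part | A | x̄ᵢ | ȳᵢ | A·x̄ᵢ | A·ȳᵢ
vertical leg | 2040.00 | 17.00 | 30.00 | 34680.00 | 61200.00
horizontal leg | 5600.00 | 104.00 | 20.00 | 582400.00 | 112000.00
Σ | 7640.00 |  |  | 617080.00 | 173200.00
x_c = 617080.00 / 7640.00 = 80.77 cm
y_c = 173200.00 / 7640.00 = 22.67 cm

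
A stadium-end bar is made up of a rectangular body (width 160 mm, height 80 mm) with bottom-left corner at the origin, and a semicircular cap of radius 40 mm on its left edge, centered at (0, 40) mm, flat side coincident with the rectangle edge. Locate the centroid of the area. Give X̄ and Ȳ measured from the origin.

X̄ = 64.08 mm, Ȳ = 40.00 mm

rectangular body: A = 160 × 80 = 12800.00, centroid at (80.00, 40.00).
semicircular end: A = ½π·40² = 2513.27, centroid at (-16.98, 40.00).
ΣA = 15313.27 mm²
ΣAX̄ = (12800.00)(80.00) + (2513.27)(-16.98) = 981333.33 mm³
ΣAȲ = (12800.00)(40.00) + (2513.27)(40.00) = 612530.96 mm³
X̄ = 981333.33 / 15313.27 = 64.08 mm
Ȳ = 612530.96 / 15313.27 = 40.00 mm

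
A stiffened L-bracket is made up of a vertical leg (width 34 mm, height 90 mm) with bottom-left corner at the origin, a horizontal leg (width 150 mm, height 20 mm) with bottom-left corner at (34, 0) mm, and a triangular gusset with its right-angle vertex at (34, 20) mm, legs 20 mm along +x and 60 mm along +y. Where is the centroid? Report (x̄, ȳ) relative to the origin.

vertical leg: A = 34 × 90 = 3060.00, centroid at (17.00, 45.00).
horizontal leg: A = 150 × 20 = 3000.00, centroid at (109.00, 10.00).
gusset: A = ½·20·60 = 600.00, centroid at (40.67, 40.00).
ΣA = 6660.00 mm², ΣAx̄ = 403420.00 mm³, ΣAȳ = 191700.00 mm³.
x̄ = 403420.00/6660.00 = 60.57 mm; ȳ = 191700.00/6660.00 = 28.78 mm.

x̄ = 60.57 mm, ȳ = 28.78 mm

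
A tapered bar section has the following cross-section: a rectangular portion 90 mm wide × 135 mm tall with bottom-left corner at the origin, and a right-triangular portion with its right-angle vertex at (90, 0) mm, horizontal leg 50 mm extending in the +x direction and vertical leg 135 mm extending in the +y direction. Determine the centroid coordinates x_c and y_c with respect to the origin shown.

rectangular portion: A = 90 × 135 = 12150.00, centroid at (45.00, 67.50).
triangular portion: A = ½·50·135 = 3375.00, centroid at (106.67, 45.00).
ΣA = 15525.00 mm²
ΣAx_c = (12150.00)(45.00) + (3375.00)(106.67) = 906750.00 mm³
ΣAy_c = (12150.00)(67.50) + (3375.00)(45.00) = 972000.00 mm³
x_c = 906750.00 / 15525.00 = 58.41 mm
y_c = 972000.00 / 15525.00 = 62.61 mm

x_c = 58.41 mm, y_c = 62.61 mm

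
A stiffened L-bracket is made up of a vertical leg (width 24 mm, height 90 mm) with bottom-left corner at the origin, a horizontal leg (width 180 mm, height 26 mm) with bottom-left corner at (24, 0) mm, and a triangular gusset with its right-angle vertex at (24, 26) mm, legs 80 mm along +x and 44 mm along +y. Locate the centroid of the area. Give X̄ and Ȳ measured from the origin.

vertical leg: A = 24 × 90 = 2160.00, centroid at (12.00, 45.00).
horizontal leg: A = 180 × 26 = 4680.00, centroid at (114.00, 13.00).
gusset: A = ½·80·44 = 1760.00, centroid at (50.67, 40.67).
ΣA = 8600.00 mm², ΣAX̄ = 648613.33 mm³, ΣAȲ = 229613.33 mm³.
X̄ = 648613.33/8600.00 = 75.42 mm; Ȳ = 229613.33/8600.00 = 26.70 mm.

X̄ = 75.42 mm, Ȳ = 26.70 mm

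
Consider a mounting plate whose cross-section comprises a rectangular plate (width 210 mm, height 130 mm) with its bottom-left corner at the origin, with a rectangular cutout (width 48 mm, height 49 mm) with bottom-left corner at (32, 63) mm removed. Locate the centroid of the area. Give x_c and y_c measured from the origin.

x_c = 109.62 mm, y_c = 62.88 mm

Part | A | x̄ᵢ | ȳᵢ | A·x̄ᵢ | A·ȳᵢ
plate | 27300.00 | 105.00 | 65.00 | 2866500.00 | 1774500.00
hole | -2352.00 | 56.00 | 87.50 | -131712.00 | -205800.00
Σ | 24948.00 |  |  | 2734788.00 | 1568700.00
x_c = 2734788.00 / 24948.00 = 109.62 mm
y_c = 1568700.00 / 24948.00 = 62.88 mm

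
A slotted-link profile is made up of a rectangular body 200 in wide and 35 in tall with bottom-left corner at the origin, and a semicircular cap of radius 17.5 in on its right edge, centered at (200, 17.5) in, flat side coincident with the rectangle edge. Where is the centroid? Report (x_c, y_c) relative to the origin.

x_c = 106.91 in, y_c = 17.50 in

rectangular body: A = 200 × 35 = 7000.00, centroid at (100.00, 17.50).
semicircular end: A = ½π·17.5² = 481.06, centroid at (207.43, 17.50).
ΣA = 7481.06 in², ΣAx_c = 799784.19 in³, ΣAy_c = 130918.49 in³.
x_c = 799784.19/7481.06 = 106.91 in; y_c = 130918.49/7481.06 = 17.50 in.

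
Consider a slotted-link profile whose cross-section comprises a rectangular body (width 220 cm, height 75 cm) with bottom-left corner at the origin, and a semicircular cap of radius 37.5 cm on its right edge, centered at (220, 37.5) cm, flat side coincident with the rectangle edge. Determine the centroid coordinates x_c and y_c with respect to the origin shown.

rectangular body: A = 220 × 75 = 16500.00, centroid at (110.00, 37.50).
semicircular end: A = ½π·37.5² = 2208.93, centroid at (235.92, 37.50).
ΣA = 18708.93 cm²
ΣAx_c = (16500.00)(110.00) + (2208.93)(235.92) = 2336121.36 cm³
ΣAy_c = (16500.00)(37.50) + (2208.93)(37.50) = 701584.96 cm³
x_c = 2336121.36 / 18708.93 = 124.87 cm
y_c = 701584.96 / 18708.93 = 37.50 cm

x_c = 124.87 cm, y_c = 37.50 cm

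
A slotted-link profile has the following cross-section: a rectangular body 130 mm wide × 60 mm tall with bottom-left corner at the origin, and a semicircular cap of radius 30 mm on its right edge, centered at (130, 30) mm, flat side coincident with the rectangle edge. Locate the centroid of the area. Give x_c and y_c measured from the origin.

rectangular body: A = 130 × 60 = 7800.00, centroid at (65.00, 30.00).
semicircular end: A = ½π·30² = 1413.72, centroid at (142.73, 30.00).
ΣA = 9213.72 mm²
ΣAx_c = (7800.00)(65.00) + (1413.72)(142.73) = 708783.17 mm³
ΣAy_c = (7800.00)(30.00) + (1413.72)(30.00) = 276411.50 mm³
x_c = 708783.17 / 9213.72 = 76.93 mm
y_c = 276411.50 / 9213.72 = 30.00 mm

x_c = 76.93 mm, y_c = 30.00 mm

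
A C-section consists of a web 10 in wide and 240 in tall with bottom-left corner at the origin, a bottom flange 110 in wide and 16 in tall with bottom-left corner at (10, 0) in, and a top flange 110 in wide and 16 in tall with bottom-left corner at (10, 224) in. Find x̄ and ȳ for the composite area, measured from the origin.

x̄ = 40.68 in, ȳ = 120.00 in

web: A = 10 × 240 = 2400.00, centroid at (5.00, 120.00).
bottom flange: A = 110 × 16 = 1760.00, centroid at (65.00, 8.00).
top flange: A = 110 × 16 = 1760.00, centroid at (65.00, 232.00).
ΣA = 5920.00 in²
ΣAx̄ = (2400.00)(5.00) + (1760.00)(65.00) + (1760.00)(65.00) = 240800.00 in³
ΣAȳ = (2400.00)(120.00) + (1760.00)(8.00) + (1760.00)(232.00) = 710400.00 in³
x̄ = 240800.00 / 5920.00 = 40.68 in
ȳ = 710400.00 / 5920.00 = 120.00 in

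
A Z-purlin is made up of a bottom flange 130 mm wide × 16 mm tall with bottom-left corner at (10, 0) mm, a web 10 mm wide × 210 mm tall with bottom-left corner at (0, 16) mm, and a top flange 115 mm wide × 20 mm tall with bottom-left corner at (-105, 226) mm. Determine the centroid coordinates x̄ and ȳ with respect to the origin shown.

x̄ = 8.83 mm, ȳ = 125.55 mm

Part | A | x̄ᵢ | ȳᵢ | A·x̄ᵢ | A·ȳᵢ
bottom flange | 2080.00 | 75.00 | 8.00 | 156000.00 | 16640.00
web | 2100.00 | 5.00 | 121.00 | 10500.00 | 254100.00
top flange | 2300.00 | -47.50 | 236.00 | -109250.00 | 542800.00
Σ | 6480.00 |  |  | 57250.00 | 813540.00
x̄ = 57250.00 / 6480.00 = 8.83 mm
ȳ = 813540.00 / 6480.00 = 125.55 mm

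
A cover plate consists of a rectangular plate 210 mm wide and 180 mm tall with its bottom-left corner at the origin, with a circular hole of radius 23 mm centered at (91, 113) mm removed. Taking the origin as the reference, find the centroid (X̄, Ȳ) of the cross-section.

plate: A = 210 × 180 = 37800.00, centroid at (105.00, 90.00).
hole: A = −π·23² = -1661.90, centroid at (91.00, 113.00).
ΣA = 36138.10 mm²
ΣAX̄ = (37800.00)(105.00) + (-1661.90)(91.00) = 3817766.87 mm³
ΣAȲ = (37800.00)(90.00) + (-1661.90)(113.00) = 3214205.02 mm³
X̄ = 3817766.87 / 36138.10 = 105.64 mm
Ȳ = 3214205.02 / 36138.10 = 88.94 mm

X̄ = 105.64 mm, Ȳ = 88.94 mm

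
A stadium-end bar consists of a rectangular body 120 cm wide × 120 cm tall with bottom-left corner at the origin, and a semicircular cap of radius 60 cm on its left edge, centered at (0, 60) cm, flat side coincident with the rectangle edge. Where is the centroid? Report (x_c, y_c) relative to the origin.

x_c = 35.90 cm, y_c = 60.00 cm

Part | A | x̄ᵢ | ȳᵢ | A·x̄ᵢ | A·ȳᵢ
rectangular body | 14400.00 | 60.00 | 60.00 | 864000.00 | 864000.00
semicircular end | 5654.87 | -25.46 | 60.00 | -144000.00 | 339292.01
Σ | 20054.87 |  |  | 720000.00 | 1203292.01
x_c = 720000.00 / 20054.87 = 35.90 cm
y_c = 1203292.01 / 20054.87 = 60.00 cm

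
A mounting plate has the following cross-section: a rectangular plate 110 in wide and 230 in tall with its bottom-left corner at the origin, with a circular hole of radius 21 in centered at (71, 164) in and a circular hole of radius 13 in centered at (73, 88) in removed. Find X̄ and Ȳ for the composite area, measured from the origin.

X̄ = 53.64 in, Ȳ = 112.71 in

plate: A = 110 × 230 = 25300.00, centroid at (55.00, 115.00).
hole 1: A = −π·21² = -1385.44, centroid at (71.00, 164.00).
hole 2: A = −π·13² = -530.93, centroid at (73.00, 88.00).
ΣA = 23383.63 in², ΣAX̄ = 1254375.76 in³, ΣAȲ = 2635565.69 in³.
X̄ = 1254375.76/23383.63 = 53.64 in; Ȳ = 2635565.69/23383.63 = 112.71 in.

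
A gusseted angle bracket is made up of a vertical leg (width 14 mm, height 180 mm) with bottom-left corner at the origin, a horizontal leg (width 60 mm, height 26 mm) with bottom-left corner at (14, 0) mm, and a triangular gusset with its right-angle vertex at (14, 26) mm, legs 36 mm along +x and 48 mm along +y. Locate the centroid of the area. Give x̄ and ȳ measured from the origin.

x̄ = 22.00 mm, ȳ = 57.32 mm

vertical leg: A = 14 × 180 = 2520.00, centroid at (7.00, 90.00).
horizontal leg: A = 60 × 26 = 1560.00, centroid at (44.00, 13.00).
gusset: A = ½·36·48 = 864.00, centroid at (26.00, 42.00).
ΣA = 4944.00 mm², ΣAx̄ = 108744.00 mm³, ΣAȳ = 283368.00 mm³.
x̄ = 108744.00/4944.00 = 22.00 mm; ȳ = 283368.00/4944.00 = 57.32 mm.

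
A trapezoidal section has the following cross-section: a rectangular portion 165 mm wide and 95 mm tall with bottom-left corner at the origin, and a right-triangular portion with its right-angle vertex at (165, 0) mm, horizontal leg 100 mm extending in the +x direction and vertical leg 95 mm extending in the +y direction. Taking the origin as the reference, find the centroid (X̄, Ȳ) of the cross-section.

X̄ = 109.44 mm, Ȳ = 43.82 mm

rectangular portion: A = 165 × 95 = 15675.00, centroid at (82.50, 47.50).
triangular portion: A = ½·100·95 = 4750.00, centroid at (198.33, 31.67).
ΣA = 20425.00 mm², ΣAX̄ = 2235270.83 mm³, ΣAȲ = 894979.17 mm³.
X̄ = 2235270.83/20425.00 = 109.44 mm; Ȳ = 894979.17/20425.00 = 43.82 mm.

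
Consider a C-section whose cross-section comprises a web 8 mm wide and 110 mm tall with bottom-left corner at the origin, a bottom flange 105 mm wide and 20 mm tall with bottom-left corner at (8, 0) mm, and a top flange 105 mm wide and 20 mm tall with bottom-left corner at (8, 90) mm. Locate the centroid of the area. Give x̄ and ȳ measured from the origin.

web: A = 8 × 110 = 880.00, centroid at (4.00, 55.00).
bottom flange: A = 105 × 20 = 2100.00, centroid at (60.50, 10.00).
top flange: A = 105 × 20 = 2100.00, centroid at (60.50, 100.00).
ΣA = 5080.00 mm², ΣAx̄ = 257620.00 mm³, ΣAȳ = 279400.00 mm³.
x̄ = 257620.00/5080.00 = 50.71 mm; ȳ = 279400.00/5080.00 = 55.00 mm.

x̄ = 50.71 mm, ȳ = 55.00 mm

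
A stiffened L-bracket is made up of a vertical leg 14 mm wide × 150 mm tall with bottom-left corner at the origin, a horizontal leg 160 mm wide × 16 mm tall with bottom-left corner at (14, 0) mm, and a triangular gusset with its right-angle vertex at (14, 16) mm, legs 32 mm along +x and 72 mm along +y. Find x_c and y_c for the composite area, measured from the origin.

vertical leg: A = 14 × 150 = 2100.00, centroid at (7.00, 75.00).
horizontal leg: A = 160 × 16 = 2560.00, centroid at (94.00, 8.00).
gusset: A = ½·32·72 = 1152.00, centroid at (24.67, 40.00).
ΣA = 5812.00 mm²
ΣAx_c = (2100.00)(7.00) + (2560.00)(94.00) + (1152.00)(24.67) = 283756.00 mm³
ΣAy_c = (2100.00)(75.00) + (2560.00)(8.00) + (1152.00)(40.00) = 224060.00 mm³
x_c = 283756.00 / 5812.00 = 48.82 mm
y_c = 224060.00 / 5812.00 = 38.55 mm

x_c = 48.82 mm, y_c = 38.55 mm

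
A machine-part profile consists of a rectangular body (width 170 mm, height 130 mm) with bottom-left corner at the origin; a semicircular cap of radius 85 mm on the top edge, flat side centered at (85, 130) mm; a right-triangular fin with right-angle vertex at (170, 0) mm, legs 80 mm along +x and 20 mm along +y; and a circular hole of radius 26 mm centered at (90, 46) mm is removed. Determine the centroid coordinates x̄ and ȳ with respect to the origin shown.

x̄ = 87.45 mm, ȳ = 100.51 mm

rectangular body: A = 170 × 130 = 22100.00, centroid at (85.00, 65.00).
semicircular top: A = ½π·85² = 11349.00, centroid at (85.00, 166.08).
triangular fin: A = ½·80·20 = 800.00, centroid at (196.67, 6.67).
hole: A = −π·26² = -2123.72, centroid at (90.00, 46.00).
ΣA = 32125.29 mm², ΣAx̄ = 2809364.13 mm³, ΣAȳ = 3228929.48 mm³.
x̄ = 2809364.13/32125.29 = 87.45 mm; ȳ = 3228929.48/32125.29 = 100.51 mm.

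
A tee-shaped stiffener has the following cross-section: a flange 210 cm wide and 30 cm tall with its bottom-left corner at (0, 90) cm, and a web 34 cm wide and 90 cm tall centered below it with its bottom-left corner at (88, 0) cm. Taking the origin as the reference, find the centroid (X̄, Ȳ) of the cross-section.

Part | A | x̄ᵢ | ȳᵢ | A·x̄ᵢ | A·ȳᵢ
web | 3060.00 | 105.00 | 45.00 | 321300.00 | 137700.00
flange | 6300.00 | 105.00 | 105.00 | 661500.00 | 661500.00
Σ | 9360.00 |  |  | 982800.00 | 799200.00
X̄ = 982800.00 / 9360.00 = 105.00 cm
Ȳ = 799200.00 / 9360.00 = 85.38 cm

X̄ = 105.00 cm, Ȳ = 85.38 cm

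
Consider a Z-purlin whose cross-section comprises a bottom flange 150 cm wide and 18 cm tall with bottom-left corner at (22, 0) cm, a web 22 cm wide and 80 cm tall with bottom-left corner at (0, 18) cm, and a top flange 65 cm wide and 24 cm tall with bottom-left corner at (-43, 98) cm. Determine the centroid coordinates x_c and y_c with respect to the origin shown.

bottom flange: A = 150 × 18 = 2700.00, centroid at (97.00, 9.00).
web: A = 22 × 80 = 1760.00, centroid at (11.00, 58.00).
top flange: A = 65 × 24 = 1560.00, centroid at (-10.50, 110.00).
ΣA = 6020.00 cm², ΣAx_c = 264880.00 cm³, ΣAy_c = 297980.00 cm³.
x_c = 264880.00/6020.00 = 44.00 cm; y_c = 297980.00/6020.00 = 49.50 cm.

x_c = 44.00 cm, y_c = 49.50 cm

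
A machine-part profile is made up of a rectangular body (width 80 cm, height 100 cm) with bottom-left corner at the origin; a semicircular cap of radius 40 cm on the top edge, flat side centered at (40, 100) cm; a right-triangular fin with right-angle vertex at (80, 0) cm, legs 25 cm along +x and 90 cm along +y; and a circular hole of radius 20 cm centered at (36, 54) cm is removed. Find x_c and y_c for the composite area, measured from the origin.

x_c = 45.72 cm, y_c = 63.56 cm

Part | A | x̄ᵢ | ȳᵢ | A·x̄ᵢ | A·ȳᵢ
rectangular body | 8000.00 | 40.00 | 50.00 | 320000.00 | 400000.00
semicircular top | 2513.27 | 40.00 | 116.98 | 100530.96 | 293994.08
triangular fin | 1125.00 | 88.33 | 30.00 | 99375.00 | 33750.00
hole | -1256.64 | 36.00 | 54.00 | -45238.93 | -67858.40
Σ | 10381.64 |  |  | 474667.03 | 659885.68
x_c = 474667.03 / 10381.64 = 45.72 cm
y_c = 659885.68 / 10381.64 = 63.56 cm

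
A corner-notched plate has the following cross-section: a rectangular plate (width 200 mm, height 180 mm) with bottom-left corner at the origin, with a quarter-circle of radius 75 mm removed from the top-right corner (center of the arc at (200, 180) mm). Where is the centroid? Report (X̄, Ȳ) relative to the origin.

Part | A | x̄ᵢ | ȳᵢ | A·x̄ᵢ | A·ȳᵢ
plate | 36000.00 | 100.00 | 90.00 | 3600000.00 | 3240000.00
removed quarter-circle | -4417.86 | 168.17 | 148.17 | -742947.93 | -654590.64
Σ | 31582.14 |  |  | 2857052.07 | 2585409.36
X̄ = 2857052.07 / 31582.14 = 90.46 mm
Ȳ = 2585409.36 / 31582.14 = 81.86 mm

X̄ = 90.46 mm, Ȳ = 81.86 mm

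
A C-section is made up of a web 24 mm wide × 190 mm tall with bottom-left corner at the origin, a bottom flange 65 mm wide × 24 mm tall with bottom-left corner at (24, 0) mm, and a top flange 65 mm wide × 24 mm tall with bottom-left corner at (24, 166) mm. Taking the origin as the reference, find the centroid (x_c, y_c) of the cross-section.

x_c = 30.08 mm, y_c = 95.00 mm

web: A = 24 × 190 = 4560.00, centroid at (12.00, 95.00).
bottom flange: A = 65 × 24 = 1560.00, centroid at (56.50, 12.00).
top flange: A = 65 × 24 = 1560.00, centroid at (56.50, 178.00).
ΣA = 7680.00 mm²
ΣAx_c = (4560.00)(12.00) + (1560.00)(56.50) + (1560.00)(56.50) = 231000.00 mm³
ΣAy_c = (4560.00)(95.00) + (1560.00)(12.00) + (1560.00)(178.00) = 729600.00 mm³
x_c = 231000.00 / 7680.00 = 30.08 mm
y_c = 729600.00 / 7680.00 = 95.00 mm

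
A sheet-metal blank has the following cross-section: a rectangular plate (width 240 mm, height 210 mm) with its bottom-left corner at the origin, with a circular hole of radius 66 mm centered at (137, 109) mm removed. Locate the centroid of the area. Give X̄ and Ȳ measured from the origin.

X̄ = 113.66 mm, Ȳ = 103.51 mm

plate: A = 240 × 210 = 50400.00, centroid at (120.00, 105.00).
hole: A = −π·66² = -13684.78, centroid at (137.00, 109.00).
ΣA = 36715.22 mm²
ΣAX̄ = (50400.00)(120.00) + (-13684.78)(137.00) = 4173185.47 mm³
ΣAȲ = (50400.00)(105.00) + (-13684.78)(109.00) = 3800359.24 mm³
X̄ = 4173185.47 / 36715.22 = 113.66 mm
Ȳ = 3800359.24 / 36715.22 = 103.51 mm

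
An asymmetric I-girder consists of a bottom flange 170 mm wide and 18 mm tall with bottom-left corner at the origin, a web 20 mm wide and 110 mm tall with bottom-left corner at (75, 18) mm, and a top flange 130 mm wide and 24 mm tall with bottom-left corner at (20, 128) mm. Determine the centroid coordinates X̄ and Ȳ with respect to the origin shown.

X̄ = 85.00 mm, Ȳ = 74.58 mm

bottom flange: A = 170 × 18 = 3060.00, centroid at (85.00, 9.00).
web: A = 20 × 110 = 2200.00, centroid at (85.00, 73.00).
top flange: A = 130 × 24 = 3120.00, centroid at (85.00, 140.00).
ΣA = 8380.00 mm², ΣAX̄ = 712300.00 mm³, ΣAȲ = 624940.00 mm³.
X̄ = 712300.00/8380.00 = 85.00 mm; Ȳ = 624940.00/8380.00 = 74.58 mm.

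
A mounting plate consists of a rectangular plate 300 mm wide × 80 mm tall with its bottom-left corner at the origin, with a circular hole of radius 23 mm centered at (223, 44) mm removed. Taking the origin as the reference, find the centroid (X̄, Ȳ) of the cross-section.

X̄ = 144.57 mm, Ȳ = 39.70 mm

plate: A = 300 × 80 = 24000.00, centroid at (150.00, 40.00).
hole: A = −π·23² = -1661.90, centroid at (223.00, 44.00).
ΣA = 22338.10 mm², ΣAX̄ = 3229395.74 mm³, ΣAȲ = 886876.29 mm³.
X̄ = 3229395.74/22338.10 = 144.57 mm; Ȳ = 886876.29/22338.10 = 39.70 mm.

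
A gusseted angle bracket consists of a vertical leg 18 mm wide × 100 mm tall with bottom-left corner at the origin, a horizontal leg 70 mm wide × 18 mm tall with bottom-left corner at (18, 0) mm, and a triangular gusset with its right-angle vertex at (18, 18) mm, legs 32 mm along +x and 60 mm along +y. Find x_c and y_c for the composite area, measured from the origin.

x_c = 27.49 mm, y_c = 34.28 mm

vertical leg: A = 18 × 100 = 1800.00, centroid at (9.00, 50.00).
horizontal leg: A = 70 × 18 = 1260.00, centroid at (53.00, 9.00).
gusset: A = ½·32·60 = 960.00, centroid at (28.67, 38.00).
ΣA = 4020.00 mm², ΣAx_c = 110500.00 mm³, ΣAy_c = 137820.00 mm³.
x_c = 110500.00/4020.00 = 27.49 mm; y_c = 137820.00/4020.00 = 34.28 mm.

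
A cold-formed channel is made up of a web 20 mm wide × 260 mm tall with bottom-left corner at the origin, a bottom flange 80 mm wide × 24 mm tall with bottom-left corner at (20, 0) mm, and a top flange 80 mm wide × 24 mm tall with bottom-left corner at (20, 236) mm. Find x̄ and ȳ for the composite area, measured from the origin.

web: A = 20 × 260 = 5200.00, centroid at (10.00, 130.00).
bottom flange: A = 80 × 24 = 1920.00, centroid at (60.00, 12.00).
top flange: A = 80 × 24 = 1920.00, centroid at (60.00, 248.00).
ΣA = 9040.00 mm², ΣAx̄ = 282400.00 mm³, ΣAȳ = 1175200.00 mm³.
x̄ = 282400.00/9040.00 = 31.24 mm; ȳ = 1175200.00/9040.00 = 130.00 mm.

x̄ = 31.24 mm, ȳ = 130.00 mm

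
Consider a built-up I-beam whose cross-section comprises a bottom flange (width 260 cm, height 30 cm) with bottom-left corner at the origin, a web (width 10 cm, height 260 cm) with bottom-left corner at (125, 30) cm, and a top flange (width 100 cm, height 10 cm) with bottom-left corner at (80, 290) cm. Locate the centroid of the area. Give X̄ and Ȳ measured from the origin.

X̄ = 130.00 cm, Ȳ = 72.63 cm

Part | A | x̄ᵢ | ȳᵢ | A·x̄ᵢ | A·ȳᵢ
bottom flange | 7800.00 | 130.00 | 15.00 | 1014000.00 | 117000.00
web | 2600.00 | 130.00 | 160.00 | 338000.00 | 416000.00
top flange | 1000.00 | 130.00 | 295.00 | 130000.00 | 295000.00
Σ | 11400.00 |  |  | 1482000.00 | 828000.00
X̄ = 1482000.00 / 11400.00 = 130.00 cm
Ȳ = 828000.00 / 11400.00 = 72.63 cm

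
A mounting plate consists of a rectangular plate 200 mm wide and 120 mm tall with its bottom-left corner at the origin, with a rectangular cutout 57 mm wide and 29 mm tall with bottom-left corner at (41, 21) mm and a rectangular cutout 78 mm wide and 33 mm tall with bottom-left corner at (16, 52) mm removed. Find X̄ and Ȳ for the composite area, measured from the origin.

plate: A = 200 × 120 = 24000.00, centroid at (100.00, 60.00).
hole 1: A = −(57 × 29) = -1653.00, centroid at (69.50, 35.50).
hole 2: A = −(78 × 33) = -2574.00, centroid at (55.00, 68.50).
ΣA = 19773.00 mm², ΣAX̄ = 2143546.50 mm³, ΣAȲ = 1204999.50 mm³.
X̄ = 2143546.50/19773.00 = 108.41 mm; Ȳ = 1204999.50/19773.00 = 60.94 mm.

X̄ = 108.41 mm, Ȳ = 60.94 mm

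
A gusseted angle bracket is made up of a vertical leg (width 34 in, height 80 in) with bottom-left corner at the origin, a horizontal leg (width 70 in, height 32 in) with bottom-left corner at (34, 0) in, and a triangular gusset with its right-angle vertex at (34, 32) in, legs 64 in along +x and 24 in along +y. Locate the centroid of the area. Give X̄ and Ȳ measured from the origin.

vertical leg: A = 34 × 80 = 2720.00, centroid at (17.00, 40.00).
horizontal leg: A = 70 × 32 = 2240.00, centroid at (69.00, 16.00).
gusset: A = ½·64·24 = 768.00, centroid at (55.33, 40.00).
ΣA = 5728.00 in²
ΣAX̄ = (2720.00)(17.00) + (2240.00)(69.00) + (768.00)(55.33) = 243296.00 in³
ΣAȲ = (2720.00)(40.00) + (2240.00)(16.00) + (768.00)(40.00) = 175360.00 in³
X̄ = 243296.00 / 5728.00 = 42.47 in
Ȳ = 175360.00 / 5728.00 = 30.61 in

X̄ = 42.47 in, Ȳ = 30.61 in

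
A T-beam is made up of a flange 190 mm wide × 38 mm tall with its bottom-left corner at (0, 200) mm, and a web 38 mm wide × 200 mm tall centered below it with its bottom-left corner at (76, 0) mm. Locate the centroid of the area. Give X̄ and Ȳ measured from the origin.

Part | A | x̄ᵢ | ȳᵢ | A·x̄ᵢ | A·ȳᵢ
web | 7600.00 | 95.00 | 100.00 | 722000.00 | 760000.00
flange | 7220.00 | 95.00 | 219.00 | 685900.00 | 1581180.00
Σ | 14820.00 |  |  | 1407900.00 | 2341180.00
X̄ = 1407900.00 / 14820.00 = 95.00 mm
Ȳ = 2341180.00 / 14820.00 = 157.97 mm

X̄ = 95.00 mm, Ȳ = 157.97 mm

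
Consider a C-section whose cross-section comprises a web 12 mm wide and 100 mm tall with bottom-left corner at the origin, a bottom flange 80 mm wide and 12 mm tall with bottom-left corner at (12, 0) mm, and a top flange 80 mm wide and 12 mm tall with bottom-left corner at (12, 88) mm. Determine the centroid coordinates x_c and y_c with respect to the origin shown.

x_c = 34.31 mm, y_c = 50.00 mm

web: A = 12 × 100 = 1200.00, centroid at (6.00, 50.00).
bottom flange: A = 80 × 12 = 960.00, centroid at (52.00, 6.00).
top flange: A = 80 × 12 = 960.00, centroid at (52.00, 94.00).
ΣA = 3120.00 mm², ΣAx_c = 107040.00 mm³, ΣAy_c = 156000.00 mm³.
x_c = 107040.00/3120.00 = 34.31 mm; y_c = 156000.00/3120.00 = 50.00 mm.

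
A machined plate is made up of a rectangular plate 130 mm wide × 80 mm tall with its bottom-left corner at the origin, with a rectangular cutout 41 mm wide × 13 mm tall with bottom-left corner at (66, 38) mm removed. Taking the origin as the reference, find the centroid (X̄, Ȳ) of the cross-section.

Part | A | x̄ᵢ | ȳᵢ | A·x̄ᵢ | A·ȳᵢ
plate | 10400.00 | 65.00 | 40.00 | 676000.00 | 416000.00
hole | -533.00 | 86.50 | 44.50 | -46104.50 | -23718.50
Σ | 9867.00 |  |  | 629895.50 | 392281.50
X̄ = 629895.50 / 9867.00 = 63.84 mm
Ȳ = 392281.50 / 9867.00 = 39.76 mm

X̄ = 63.84 mm, Ȳ = 39.76 mm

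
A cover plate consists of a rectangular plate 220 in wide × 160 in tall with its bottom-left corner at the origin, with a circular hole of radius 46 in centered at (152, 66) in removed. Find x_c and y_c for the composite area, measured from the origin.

x_c = 100.22 in, y_c = 83.26 in

plate: A = 220 × 160 = 35200.00, centroid at (110.00, 80.00).
hole: A = −π·46² = -6647.61, centroid at (152.00, 66.00).
ΣA = 28552.39 in²
ΣAx_c = (35200.00)(110.00) + (-6647.61)(152.00) = 2861563.27 in³
ΣAy_c = (35200.00)(80.00) + (-6647.61)(66.00) = 2377257.74 in³
x_c = 2861563.27 / 28552.39 = 100.22 in
y_c = 2377257.74 / 28552.39 = 83.26 in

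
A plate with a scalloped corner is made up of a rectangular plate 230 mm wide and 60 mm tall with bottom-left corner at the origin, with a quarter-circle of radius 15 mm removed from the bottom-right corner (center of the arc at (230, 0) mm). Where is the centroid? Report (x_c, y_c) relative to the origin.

plate: A = 230 × 60 = 13800.00, centroid at (115.00, 30.00).
removed quarter-circle: A = −¼π·15² = -176.71, centroid at (223.63, 6.37).
ΣA = 13623.29 mm², ΣAx_c = 1547480.65 mm³, ΣAy_c = 412875.00 mm³.
x_c = 1547480.65/13623.29 = 113.59 mm; y_c = 412875.00/13623.29 = 30.31 mm.

x_c = 113.59 mm, y_c = 30.31 mm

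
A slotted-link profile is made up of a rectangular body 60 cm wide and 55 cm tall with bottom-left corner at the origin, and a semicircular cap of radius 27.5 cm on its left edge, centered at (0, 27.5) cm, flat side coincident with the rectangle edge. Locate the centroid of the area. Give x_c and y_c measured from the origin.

x_c = 18.97 cm, y_c = 27.50 cm

Part | A | x̄ᵢ | ȳᵢ | A·x̄ᵢ | A·ȳᵢ
rectangular body | 3300.00 | 30.00 | 27.50 | 99000.00 | 90750.00
semicircular end | 1187.91 | -11.67 | 27.50 | -13864.58 | 32667.65
Σ | 4487.91 |  |  | 85135.42 | 123417.65
x_c = 85135.42 / 4487.91 = 18.97 cm
y_c = 123417.65 / 4487.91 = 27.50 cm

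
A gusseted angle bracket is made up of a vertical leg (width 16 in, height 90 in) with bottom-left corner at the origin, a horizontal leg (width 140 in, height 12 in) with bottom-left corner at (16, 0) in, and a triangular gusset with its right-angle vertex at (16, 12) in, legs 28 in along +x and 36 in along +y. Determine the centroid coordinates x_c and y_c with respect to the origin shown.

x_c = 46.57 in, y_c = 24.00 in

vertical leg: A = 16 × 90 = 1440.00, centroid at (8.00, 45.00).
horizontal leg: A = 140 × 12 = 1680.00, centroid at (86.00, 6.00).
gusset: A = ½·28·36 = 504.00, centroid at (25.33, 24.00).
ΣA = 3624.00 in²
ΣAx_c = (1440.00)(8.00) + (1680.00)(86.00) + (504.00)(25.33) = 168768.00 in³
ΣAy_c = (1440.00)(45.00) + (1680.00)(6.00) + (504.00)(24.00) = 86976.00 in³
x_c = 168768.00 / 3624.00 = 46.57 in
y_c = 86976.00 / 3624.00 = 24.00 in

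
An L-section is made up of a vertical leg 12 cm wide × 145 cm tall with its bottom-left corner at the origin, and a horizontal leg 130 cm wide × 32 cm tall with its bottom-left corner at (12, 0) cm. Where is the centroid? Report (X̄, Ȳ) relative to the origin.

vertical leg: A = 12 × 145 = 1740.00, centroid at (6.00, 72.50).
horizontal leg: A = 130 × 32 = 4160.00, centroid at (77.00, 16.00).
ΣA = 5900.00 cm², ΣAX̄ = 330760.00 cm³, ΣAȲ = 192710.00 cm³.
X̄ = 330760.00/5900.00 = 56.06 cm; Ȳ = 192710.00/5900.00 = 32.66 cm.

X̄ = 56.06 cm, Ȳ = 32.66 cm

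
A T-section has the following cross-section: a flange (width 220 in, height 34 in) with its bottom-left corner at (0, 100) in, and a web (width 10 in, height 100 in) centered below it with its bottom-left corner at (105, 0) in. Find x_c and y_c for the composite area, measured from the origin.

x_c = 110.00 in, y_c = 109.10 in

web: A = 10 × 100 = 1000.00, centroid at (110.00, 50.00).
flange: A = 220 × 34 = 7480.00, centroid at (110.00, 117.00).
ΣA = 8480.00 in², ΣAx_c = 932800.00 in³, ΣAy_c = 925160.00 in³.
x_c = 932800.00/8480.00 = 110.00 in; y_c = 925160.00/8480.00 = 109.10 in.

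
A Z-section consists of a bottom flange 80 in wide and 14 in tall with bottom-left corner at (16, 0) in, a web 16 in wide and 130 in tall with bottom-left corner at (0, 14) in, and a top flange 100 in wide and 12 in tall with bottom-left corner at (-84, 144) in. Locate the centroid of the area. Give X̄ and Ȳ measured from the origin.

X̄ = 8.76 in, Ȳ = 80.04 in

bottom flange: A = 80 × 14 = 1120.00, centroid at (56.00, 7.00).
web: A = 16 × 130 = 2080.00, centroid at (8.00, 79.00).
top flange: A = 100 × 12 = 1200.00, centroid at (-34.00, 150.00).
ΣA = 4400.00 in²
ΣAX̄ = (1120.00)(56.00) + (2080.00)(8.00) + (1200.00)(-34.00) = 38560.00 in³
ΣAȲ = (1120.00)(7.00) + (2080.00)(79.00) + (1200.00)(150.00) = 352160.00 in³
X̄ = 38560.00 / 4400.00 = 8.76 in
Ȳ = 352160.00 / 4400.00 = 80.04 in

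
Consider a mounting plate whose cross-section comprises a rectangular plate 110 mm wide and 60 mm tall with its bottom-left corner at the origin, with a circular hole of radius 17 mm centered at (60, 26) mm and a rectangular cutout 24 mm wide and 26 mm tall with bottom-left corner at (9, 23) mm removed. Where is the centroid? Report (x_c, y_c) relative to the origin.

Part | A | x̄ᵢ | ȳᵢ | A·x̄ᵢ | A·ȳᵢ
plate | 6600.00 | 55.00 | 30.00 | 363000.00 | 198000.00
hole 1 | -907.92 | 60.00 | 26.00 | -54475.22 | -23605.93
hole 2 | -624.00 | 21.00 | 36.00 | -13104.00 | -22464.00
Σ | 5068.08 |  |  | 295420.78 | 151930.07
x_c = 295420.78 / 5068.08 = 58.29 mm
y_c = 151930.07 / 5068.08 = 29.98 mm

x_c = 58.29 mm, y_c = 29.98 mm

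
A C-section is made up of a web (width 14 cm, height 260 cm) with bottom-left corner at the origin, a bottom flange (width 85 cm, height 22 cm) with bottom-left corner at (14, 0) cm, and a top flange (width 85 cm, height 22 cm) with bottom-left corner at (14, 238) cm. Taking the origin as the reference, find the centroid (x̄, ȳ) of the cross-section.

web: A = 14 × 260 = 3640.00, centroid at (7.00, 130.00).
bottom flange: A = 85 × 22 = 1870.00, centroid at (56.50, 11.00).
top flange: A = 85 × 22 = 1870.00, centroid at (56.50, 249.00).
ΣA = 7380.00 cm²
ΣAx̄ = (3640.00)(7.00) + (1870.00)(56.50) + (1870.00)(56.50) = 236790.00 cm³
ΣAȳ = (3640.00)(130.00) + (1870.00)(11.00) + (1870.00)(249.00) = 959400.00 cm³
x̄ = 236790.00 / 7380.00 = 32.09 cm
ȳ = 959400.00 / 7380.00 = 130.00 cm

x̄ = 32.09 cm, ȳ = 130.00 cm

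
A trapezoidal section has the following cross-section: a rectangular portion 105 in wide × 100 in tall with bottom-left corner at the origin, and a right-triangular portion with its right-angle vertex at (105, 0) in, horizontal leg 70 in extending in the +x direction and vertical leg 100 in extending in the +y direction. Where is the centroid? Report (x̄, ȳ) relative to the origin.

x̄ = 71.46 in, ȳ = 45.83 in

rectangular portion: A = 105 × 100 = 10500.00, centroid at (52.50, 50.00).
triangular portion: A = ½·70·100 = 3500.00, centroid at (128.33, 33.33).
ΣA = 14000.00 in²
ΣAx̄ = (10500.00)(52.50) + (3500.00)(128.33) = 1000416.67 in³
ΣAȳ = (10500.00)(50.00) + (3500.00)(33.33) = 641666.67 in³
x̄ = 1000416.67 / 14000.00 = 71.46 in
ȳ = 641666.67 / 14000.00 = 45.83 in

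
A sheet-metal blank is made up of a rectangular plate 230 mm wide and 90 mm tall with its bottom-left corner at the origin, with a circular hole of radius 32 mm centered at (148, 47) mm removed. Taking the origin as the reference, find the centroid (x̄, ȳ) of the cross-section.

plate: A = 230 × 90 = 20700.00, centroid at (115.00, 45.00).
hole: A = −π·32² = -3216.99, centroid at (148.00, 47.00).
ΣA = 17483.01 mm²
ΣAx̄ = (20700.00)(115.00) + (-3216.99)(148.00) = 1904385.35 mm³
ΣAȳ = (20700.00)(45.00) + (-3216.99)(47.00) = 780301.43 mm³
x̄ = 1904385.35 / 17483.01 = 108.93 mm
ȳ = 780301.43 / 17483.01 = 44.63 mm

x̄ = 108.93 mm, ȳ = 44.63 mm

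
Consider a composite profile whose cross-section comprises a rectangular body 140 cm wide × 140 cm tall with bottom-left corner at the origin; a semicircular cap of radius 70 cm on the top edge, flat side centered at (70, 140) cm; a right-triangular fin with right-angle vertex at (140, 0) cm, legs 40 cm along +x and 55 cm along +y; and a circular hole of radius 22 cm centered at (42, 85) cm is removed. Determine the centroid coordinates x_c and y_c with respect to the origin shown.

x_c = 74.99 cm, y_c = 95.59 cm

Part | A | x̄ᵢ | ȳᵢ | A·x̄ᵢ | A·ȳᵢ
rectangular body | 19600.00 | 70.00 | 70.00 | 1372000.00 | 1372000.00
semicircular top | 7696.90 | 70.00 | 169.71 | 538783.14 | 1306232.95
triangular fin | 1100.00 | 153.33 | 18.33 | 168666.67 | 20166.67
hole | -1520.53 | 42.00 | 85.00 | -63862.30 | -129245.12
Σ | 26876.37 |  |  | 2015587.51 | 2569154.49
x_c = 2015587.51 / 26876.37 = 74.99 cm
y_c = 2569154.49 / 26876.37 = 95.59 cm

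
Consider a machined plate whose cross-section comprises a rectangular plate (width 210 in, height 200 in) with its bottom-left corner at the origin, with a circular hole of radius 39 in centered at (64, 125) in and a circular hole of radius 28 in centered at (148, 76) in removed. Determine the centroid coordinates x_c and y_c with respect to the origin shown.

x_c = 107.59 in, y_c = 98.26 in

Part | A | x̄ᵢ | ȳᵢ | A·x̄ᵢ | A·ȳᵢ
plate | 42000.00 | 105.00 | 100.00 | 4410000.00 | 4200000.00
hole 1 | -4778.36 | 64.00 | 125.00 | -305815.20 | -597295.30
hole 2 | -2463.01 | 148.00 | 76.00 | -364525.28 | -187188.66
Σ | 34758.63 |  |  | 3739659.53 | 3415516.04
x_c = 3739659.53 / 34758.63 = 107.59 in
y_c = 3415516.04 / 34758.63 = 98.26 in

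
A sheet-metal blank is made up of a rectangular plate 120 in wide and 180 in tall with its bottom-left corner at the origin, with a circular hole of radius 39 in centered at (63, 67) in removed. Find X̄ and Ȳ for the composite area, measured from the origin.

plate: A = 120 × 180 = 21600.00, centroid at (60.00, 90.00).
hole: A = −π·39² = -4778.36, centroid at (63.00, 67.00).
ΣA = 16821.64 in², ΣAX̄ = 994963.17 in³, ΣAȲ = 1623849.72 in³.
X̄ = 994963.17/16821.64 = 59.15 in; Ȳ = 1623849.72/16821.64 = 96.53 in.

X̄ = 59.15 in, Ȳ = 96.53 in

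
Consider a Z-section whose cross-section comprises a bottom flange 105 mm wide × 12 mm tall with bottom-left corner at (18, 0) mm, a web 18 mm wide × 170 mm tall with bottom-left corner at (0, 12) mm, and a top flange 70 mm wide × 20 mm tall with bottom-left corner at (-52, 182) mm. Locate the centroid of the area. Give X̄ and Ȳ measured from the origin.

Part | A | x̄ᵢ | ȳᵢ | A·x̄ᵢ | A·ȳᵢ
bottom flange | 1260.00 | 70.50 | 6.00 | 88830.00 | 7560.00
web | 3060.00 | 9.00 | 97.00 | 27540.00 | 296820.00
top flange | 1400.00 | -17.00 | 192.00 | -23800.00 | 268800.00
Σ | 5720.00 |  |  | 92570.00 | 573180.00
X̄ = 92570.00 / 5720.00 = 16.18 mm
Ȳ = 573180.00 / 5720.00 = 100.21 mm

X̄ = 16.18 mm, Ȳ = 100.21 mm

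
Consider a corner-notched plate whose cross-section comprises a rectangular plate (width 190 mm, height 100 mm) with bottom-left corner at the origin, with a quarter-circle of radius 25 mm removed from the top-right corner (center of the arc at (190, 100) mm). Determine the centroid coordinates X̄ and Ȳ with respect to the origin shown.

X̄ = 92.76 mm, Ȳ = 48.96 mm

Part | A | x̄ᵢ | ȳᵢ | A·x̄ᵢ | A·ȳᵢ
plate | 19000.00 | 95.00 | 50.00 | 1805000.00 | 950000.00
removed quarter-circle | -490.87 | 179.39 | 89.39 | -88057.70 | -43879.05
Σ | 18509.13 |  |  | 1716942.30 | 906120.95
X̄ = 1716942.30 / 18509.13 = 92.76 mm
Ȳ = 906120.95 / 18509.13 = 48.96 mm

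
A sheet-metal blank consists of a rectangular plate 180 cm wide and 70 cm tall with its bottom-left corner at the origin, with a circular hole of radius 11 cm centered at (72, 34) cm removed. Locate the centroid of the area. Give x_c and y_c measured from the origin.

plate: A = 180 × 70 = 12600.00, centroid at (90.00, 35.00).
hole: A = −π·11² = -380.13, centroid at (72.00, 34.00).
ΣA = 12219.87 cm², ΣAx_c = 1106630.44 cm³, ΣAy_c = 428075.49 cm³.
x_c = 1106630.44/12219.87 = 90.56 cm; y_c = 428075.49/12219.87 = 35.03 cm.

x_c = 90.56 cm, y_c = 35.03 cm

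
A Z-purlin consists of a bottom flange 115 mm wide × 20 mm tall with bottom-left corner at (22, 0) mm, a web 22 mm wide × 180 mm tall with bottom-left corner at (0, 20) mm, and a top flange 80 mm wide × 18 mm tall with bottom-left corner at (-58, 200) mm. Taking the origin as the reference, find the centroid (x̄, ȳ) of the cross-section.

bottom flange: A = 115 × 20 = 2300.00, centroid at (79.50, 10.00).
web: A = 22 × 180 = 3960.00, centroid at (11.00, 110.00).
top flange: A = 80 × 18 = 1440.00, centroid at (-18.00, 209.00).
ΣA = 7700.00 mm², ΣAx̄ = 200490.00 mm³, ΣAȳ = 759560.00 mm³.
x̄ = 200490.00/7700.00 = 26.04 mm; ȳ = 759560.00/7700.00 = 98.64 mm.

x̄ = 26.04 mm, ȳ = 98.64 mm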